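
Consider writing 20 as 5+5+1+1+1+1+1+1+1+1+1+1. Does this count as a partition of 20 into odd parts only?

The parts sum to 20, and the condition 'every summand is odd' holds.

Yes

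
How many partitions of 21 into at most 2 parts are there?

Listing the qualifying partitions of 21:
21
20+1
19+2
18+3
17+4
16+5
15+6
14+7
13+8
12+9
11+10

11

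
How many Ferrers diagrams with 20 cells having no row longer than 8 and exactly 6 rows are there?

There are too many to list fully; the first 12 (by largest part) are:
8,8,1,1,1,1
8,7,2,1,1,1
8,6,3,1,1,1
8,6,2,2,1,1
8,5,4,1,1,1
8,5,3,2,1,1
8,5,2,2,2,1
8,4,4,2,1,1
8,4,3,3,1,1
8,4,3,2,2,1
8,4,2,2,2,2
8,3,3,3,2,1
…and 49 more, for 61 total.

61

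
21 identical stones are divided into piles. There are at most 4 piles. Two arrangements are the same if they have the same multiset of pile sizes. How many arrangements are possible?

120

Enumerating by decreasing first part gives 120 partitions in all.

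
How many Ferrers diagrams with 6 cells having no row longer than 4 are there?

9

They are:
4,2
4,1,1
3,3
3,2,1
3,1,1,1
2,2,2
2,2,1,1
2,1,1,1,1
1,1,1,1,1,1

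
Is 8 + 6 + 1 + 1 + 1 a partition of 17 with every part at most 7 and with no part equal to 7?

The parts sum to 17, and the condition 'no summand exceeds 7' is violated.

No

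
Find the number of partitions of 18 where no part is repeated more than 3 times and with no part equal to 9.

186

Enumerating by decreasing first part gives 186 partitions in all.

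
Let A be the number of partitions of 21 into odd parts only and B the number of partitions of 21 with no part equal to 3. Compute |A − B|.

331

Partitions of 21 into odd parts only: 76.
Partitions of 21 with no part equal to 3: 407.
|76 − 407| = 331.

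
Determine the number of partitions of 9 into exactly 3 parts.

Enumerating:
7,1,1
6,2,1
5,3,1
5,2,2
4,4,1
4,3,2
3,3,3
That's 7 in total.

7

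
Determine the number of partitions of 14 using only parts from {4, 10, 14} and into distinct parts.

2

They are:
14
10,4
That's 2 in total.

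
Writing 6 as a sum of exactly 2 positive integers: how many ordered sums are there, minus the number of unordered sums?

2

Ordered (compositions into 2 parts): C(5,1) = 5.
Partitions of 6 into exactly 2 parts: 3.
Difference: 5 − 3 = 2.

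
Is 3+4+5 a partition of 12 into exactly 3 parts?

The parts sum to 12, and the condition 'there are exactly 3 summands' holds.

Yes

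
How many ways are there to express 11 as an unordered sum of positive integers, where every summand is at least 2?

14

The partitions of 11 that satisfy the conditions:
11
9+2
8+3
7+4
7+2+2
6+5
6+3+2
5+4+2
5+3+3
5+2+2+2
4+4+3
4+3+2+2
3+3+3+2
3+2+2+2+2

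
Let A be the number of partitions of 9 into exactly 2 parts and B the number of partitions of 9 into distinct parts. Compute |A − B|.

4

Partitions of 9 into exactly 2 parts: 4.
Partitions of 9 into distinct parts: 8.
|4 − 8| = 4.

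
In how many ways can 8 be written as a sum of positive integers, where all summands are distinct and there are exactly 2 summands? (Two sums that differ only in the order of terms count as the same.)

3

They are:
7 + 1
6 + 2
5 + 3
That's 3 in total.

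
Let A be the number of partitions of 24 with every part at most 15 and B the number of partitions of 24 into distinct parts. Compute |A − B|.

Partitions of 24 with every part at most 15: 1508.
Partitions of 24 into distinct parts: 122.
|1508 − 122| = 1386.

1386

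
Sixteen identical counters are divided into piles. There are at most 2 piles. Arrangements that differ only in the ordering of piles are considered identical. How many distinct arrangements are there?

Listing the qualifying partitions of 16:
16
15+1
14+2
13+3
12+4
11+5
10+6
9+7
8+8
Counting gives 9.

9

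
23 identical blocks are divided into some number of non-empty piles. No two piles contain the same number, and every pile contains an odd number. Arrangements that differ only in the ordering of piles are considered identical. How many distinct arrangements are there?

They are:
23
19,3,1
17,5,1
15,7,1
15,5,3
13,9,1
13,7,3
11,9,3
11,7,5

9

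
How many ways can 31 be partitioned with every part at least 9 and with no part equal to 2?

They are:
31
22 + 9
21 + 10
20 + 11
19 + 12
18 + 13
17 + 14
16 + 15
13 + 9 + 9
12 + 10 + 9
11 + 11 + 9
11 + 10 + 10
Counting gives 12.

12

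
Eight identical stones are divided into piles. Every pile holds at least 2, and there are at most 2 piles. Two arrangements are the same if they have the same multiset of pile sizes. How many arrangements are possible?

4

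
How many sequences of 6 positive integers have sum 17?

A composition of 17 into 6 positive parts is chosen by placing 5 dividers among the 16 gaps between 17 units: C(16,5) = 4368.

4368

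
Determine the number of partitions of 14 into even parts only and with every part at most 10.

13

Enumerating:
10 + 4
10 + 2 + 2
8 + 6
8 + 4 + 2
8 + 2 + 2 + 2
6 + 6 + 2
6 + 4 + 4
6 + 4 + 2 + 2
6 + 2 + 2 + 2 + 2
4 + 4 + 4 + 2
4 + 4 + 2 + 2 + 2
4 + 2 + 2 + 2 + 2 + 2
2 + 2 + 2 + 2 + 2 + 2 + 2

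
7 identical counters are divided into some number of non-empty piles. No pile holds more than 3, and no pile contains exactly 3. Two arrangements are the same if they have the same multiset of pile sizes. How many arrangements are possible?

They are:
2,2,2,1
2,2,1,1,1
2,1,1,1,1,1
1,1,1,1,1,1,1

4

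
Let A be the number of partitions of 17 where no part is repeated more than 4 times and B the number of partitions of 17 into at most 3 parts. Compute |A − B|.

172

Partitions of 17 where no part is repeated more than 4 times: 205.
Partitions of 17 into at most 3 parts: 33.
|205 − 33| = 172.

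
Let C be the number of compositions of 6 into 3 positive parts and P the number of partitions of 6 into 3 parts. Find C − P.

7

Ordered (compositions into 3 parts): C(5,2) = 10.
Partitions of 6 into exactly 3 parts: 3.
Difference: 10 − 3 = 7.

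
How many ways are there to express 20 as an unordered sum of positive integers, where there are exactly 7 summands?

There are 82 such partitions.

82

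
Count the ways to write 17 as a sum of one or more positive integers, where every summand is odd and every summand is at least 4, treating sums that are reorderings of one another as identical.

They are:
17
7+5+5

2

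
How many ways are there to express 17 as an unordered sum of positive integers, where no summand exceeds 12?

285

Enumerating by decreasing first part gives 285 partitions in all.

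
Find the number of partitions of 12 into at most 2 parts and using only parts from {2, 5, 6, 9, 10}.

2

Listing the qualifying partitions of 12:
10, 2
6, 6
That's 2 in total.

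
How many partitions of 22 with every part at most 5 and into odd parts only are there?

23

They are:
5, 5, 5, 5, 1, 1
5, 5, 5, 3, 3, 1
5, 5, 5, 3, 1, 1, 1, 1
5, 5, 5, 1, 1, 1, 1, 1, 1, 1
5, 5, 3, 3, 3, 3
5, 5, 3, 3, 3, 1, 1, 1
5, 5, 3, 3, 1, 1, 1, 1, 1, 1
5, 5, 3, 1, 1, 1, 1, 1, 1, 1, 1, 1
5, 5, 1, 1, 1, 1, 1, 1, 1, 1, 1, 1, 1, 1
5, 3, 3, 3, 3, 3, 1, 1
5, 3, 3, 3, 3, 1, 1, 1, 1, 1
5, 3, 3, 3, 1, 1, 1, 1, 1, 1, 1, 1
5, 3, 3, 1, 1, 1, 1, 1, 1, 1, 1, 1, 1, 1
5, 3, 1, 1, 1, 1, 1, 1, 1, 1, 1, 1, 1, 1, 1, 1
5, 1, 1, 1, 1, 1, 1, 1, 1, 1, 1, 1, 1, 1, 1, 1, 1, 1
3, 3, 3, 3, 3, 3, 3, 1
3, 3, 3, 3, 3, 3, 1, 1, 1, 1
3, 3, 3, 3, 3, 1, 1, 1, 1, 1, 1, 1
3, 3, 3, 3, 1, 1, 1, 1, 1, 1, 1, 1, 1, 1
3, 3, 3, 1, 1, 1, 1, 1, 1, 1, 1, 1, 1, 1, 1, 1
3, 3, 1, 1, 1, 1, 1, 1, 1, 1, 1, 1, 1, 1, 1, 1, 1, 1
3, 1, 1, 1, 1, 1, 1, 1, 1, 1, 1, 1, 1, 1, 1, 1, 1, 1, 1, 1
1, 1, 1, 1, 1, 1, 1, 1, 1, 1, 1, 1, 1, 1, 1, 1, 1, 1, 1, 1, 1, 1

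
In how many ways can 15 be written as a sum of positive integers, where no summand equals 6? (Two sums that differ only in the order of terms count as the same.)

146

There are 146 such partitions.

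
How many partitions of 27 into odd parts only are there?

192

There are 192 such partitions.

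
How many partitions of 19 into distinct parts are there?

There are too many to list fully; the first 12 (by largest part) are:
19
18, 1
17, 2
16, 3
16, 2, 1
15, 4
15, 3, 1
14, 5
14, 4, 1
14, 3, 2
13, 6
13, 5, 1
…and 42 more, for 54 total.

54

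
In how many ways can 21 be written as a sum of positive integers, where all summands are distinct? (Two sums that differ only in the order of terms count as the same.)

76

Direct enumeration gives 76 partitions.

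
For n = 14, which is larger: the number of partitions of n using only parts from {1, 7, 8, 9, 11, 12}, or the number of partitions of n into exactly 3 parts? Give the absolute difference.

9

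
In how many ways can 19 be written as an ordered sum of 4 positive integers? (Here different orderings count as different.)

816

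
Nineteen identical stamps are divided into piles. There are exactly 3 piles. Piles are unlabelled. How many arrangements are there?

A partial list (first 12 by largest part):
17+1+1
16+2+1
15+3+1
15+2+2
14+4+1
14+3+2
13+5+1
13+4+2
13+3+3
12+6+1
12+5+2
12+4+3
…and 18 more, for 30 total.

30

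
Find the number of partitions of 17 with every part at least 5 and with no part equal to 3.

Listing the qualifying partitions of 17:
17
12 + 5
11 + 6
10 + 7
9 + 8
7 + 5 + 5
6 + 6 + 5
Counting gives 7.

7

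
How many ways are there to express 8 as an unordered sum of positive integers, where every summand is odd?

6

Enumerating:
7+1
5+3
5+1+1+1
3+3+1+1
3+1+1+1+1+1
1+1+1+1+1+1+1+1
Counting gives 6.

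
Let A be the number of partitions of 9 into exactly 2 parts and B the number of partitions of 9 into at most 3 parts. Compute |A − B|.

8

Partitions of 9 into exactly 2 parts: 4.
Partitions of 9 into at most 3 parts: 12.
|4 − 12| = 8.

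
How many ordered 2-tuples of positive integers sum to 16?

15

Place 1 bars in the 15 internal gaps of a row of 16 dots: C(15,1) = 15.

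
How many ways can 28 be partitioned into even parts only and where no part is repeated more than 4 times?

Counting exhaustively, 100 partitions satisfy the conditions.

100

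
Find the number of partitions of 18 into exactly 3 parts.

27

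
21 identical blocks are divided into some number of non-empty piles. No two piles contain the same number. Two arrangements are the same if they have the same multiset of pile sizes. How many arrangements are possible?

76

Enumerating by decreasing first part gives 76 partitions in all.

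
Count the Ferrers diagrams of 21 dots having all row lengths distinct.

There are 76 such partitions.

76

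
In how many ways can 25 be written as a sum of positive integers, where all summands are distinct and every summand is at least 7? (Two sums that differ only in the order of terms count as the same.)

Enumerating:
25
18, 7
17, 8
16, 9
15, 10
14, 11
13, 12
10, 8, 7
That's 8 in total.

8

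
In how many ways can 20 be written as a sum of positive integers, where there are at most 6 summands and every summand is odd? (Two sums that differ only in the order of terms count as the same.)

A partial list (first 12 by largest part):
19 + 1
17 + 3
17 + 1 + 1 + 1
15 + 5
15 + 3 + 1 + 1
15 + 1 + 1 + 1 + 1 + 1
13 + 7
13 + 5 + 1 + 1
13 + 3 + 3 + 1
13 + 3 + 1 + 1 + 1 + 1
11 + 9
11 + 7 + 1 + 1
…and 22 more, for 34 total.

34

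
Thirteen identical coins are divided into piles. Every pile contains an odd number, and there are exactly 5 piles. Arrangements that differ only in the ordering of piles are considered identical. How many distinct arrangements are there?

The partitions of 13 that satisfy the conditions:
9, 1, 1, 1, 1
7, 3, 1, 1, 1
5, 5, 1, 1, 1
5, 3, 3, 1, 1
3, 3, 3, 3, 1

5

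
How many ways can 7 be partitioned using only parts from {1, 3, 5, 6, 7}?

Enumerating:
7
1,6
1,1,5
1,3,3
1,1,1,1,3
1,1,1,1,1,1,1
Counting gives 6.

6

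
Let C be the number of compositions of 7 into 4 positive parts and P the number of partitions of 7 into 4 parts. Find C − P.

17

Compositions: C(6,3) = 20.
Unordered (partitions into 4 parts): 3.
Difference: 20 − 3 = 17.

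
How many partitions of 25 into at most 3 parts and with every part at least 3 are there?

There are too many to list fully; the first 12 (by largest part) are:
25
22, 3
21, 4
20, 5
19, 6
19, 3, 3
18, 7
18, 4, 3
17, 8
17, 5, 3
17, 4, 4
16, 9
…and 29 more, for 41 total.

41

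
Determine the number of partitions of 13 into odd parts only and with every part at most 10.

16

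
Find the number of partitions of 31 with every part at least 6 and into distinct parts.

There are too many to list fully; the first 12 (by largest part) are:
31
6+25
7+24
8+23
9+22
10+21
11+20
12+19
13+18
6+7+18
14+17
6+8+17
…and 14 more, for 26 total.

26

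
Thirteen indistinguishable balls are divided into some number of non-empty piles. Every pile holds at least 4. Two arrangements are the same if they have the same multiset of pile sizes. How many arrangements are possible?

5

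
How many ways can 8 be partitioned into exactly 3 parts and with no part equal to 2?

2

Listing the qualifying partitions of 8:
6,1,1
4,3,1
That's 2 in total.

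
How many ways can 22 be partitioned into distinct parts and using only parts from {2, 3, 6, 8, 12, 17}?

Listing the qualifying partitions of 22:
17, 3, 2
12, 8, 2

2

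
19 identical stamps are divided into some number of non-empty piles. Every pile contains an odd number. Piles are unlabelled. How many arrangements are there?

There are too many to list fully; the first 12 (by largest part) are:
19
17,1,1
15,3,1
15,1,1,1,1
13,5,1
13,3,3
13,3,1,1,1
13,1,1,1,1,1,1
11,7,1
11,5,3
11,5,1,1,1
11,3,3,1,1
…and 42 more, for 54 total.

54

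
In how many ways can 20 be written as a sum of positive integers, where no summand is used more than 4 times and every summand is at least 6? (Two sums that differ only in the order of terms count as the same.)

8

They are:
20
14,6
13,7
12,8
11,9
10,10
8,6,6
7,7,6
Counting gives 8.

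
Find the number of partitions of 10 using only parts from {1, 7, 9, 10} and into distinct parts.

The partitions of 10 that satisfy the conditions:
10
1, 9
That's 2 in total.

2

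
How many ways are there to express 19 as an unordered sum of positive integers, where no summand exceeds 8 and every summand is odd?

A partial list (first 12 by largest part):
5 + 7 + 7
1 + 1 + 3 + 7 + 7
1 + 1 + 1 + 1 + 1 + 7 + 7
1 + 1 + 5 + 5 + 7
1 + 3 + 3 + 5 + 7
1 + 1 + 1 + 1 + 3 + 5 + 7
1 + 1 + 1 + 1 + 1 + 1 + 1 + 5 + 7
3 + 3 + 3 + 3 + 7
1 + 1 + 1 + 3 + 3 + 3 + 7
1 + 1 + 1 + 1 + 1 + 1 + 3 + 3 + 7
1 + 1 + 1 + 1 + 1 + 1 + 1 + 1 + 1 + 3 + 7
1 + 1 + 1 + 1 + 1 + 1 + 1 + 1 + 1 + 1 + 1 + 1 + 7
…and 18 more, for 30 total.

30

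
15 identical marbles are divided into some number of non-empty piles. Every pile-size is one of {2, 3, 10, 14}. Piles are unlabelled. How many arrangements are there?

4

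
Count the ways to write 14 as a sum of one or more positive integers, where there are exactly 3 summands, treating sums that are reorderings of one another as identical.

16

They are:
12,1,1
11,2,1
10,3,1
10,2,2
9,4,1
9,3,2
8,5,1
8,4,2
8,3,3
7,6,1
7,5,2
7,4,3
6,6,2
6,5,3
6,4,4
5,5,4
Counting gives 16.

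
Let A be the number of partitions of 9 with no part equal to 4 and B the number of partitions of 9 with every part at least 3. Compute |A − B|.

Partitions of 9 with no part equal to 4: 23.
Partitions of 9 with every part at least 3: 4.
|23 − 4| = 19.

19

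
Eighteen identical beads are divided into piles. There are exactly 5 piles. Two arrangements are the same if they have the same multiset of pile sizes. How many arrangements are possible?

There are too many to list fully; the first 12 (by largest part) are:
1, 1, 1, 1, 14
1, 1, 1, 2, 13
1, 1, 1, 3, 12
1, 1, 2, 2, 12
1, 1, 1, 4, 11
1, 1, 2, 3, 11
1, 2, 2, 2, 11
1, 1, 1, 5, 10
1, 1, 2, 4, 10
1, 1, 3, 3, 10
1, 2, 2, 3, 10
2, 2, 2, 2, 10
…and 45 more, for 57 total.

57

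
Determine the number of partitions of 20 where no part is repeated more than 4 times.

Enumerating by decreasing first part gives 409 partitions in all.

409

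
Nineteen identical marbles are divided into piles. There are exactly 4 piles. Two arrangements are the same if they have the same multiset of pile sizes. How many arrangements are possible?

There are too many to list fully; the first 12 (by largest part) are:
1 + 1 + 1 + 16
1 + 1 + 2 + 15
1 + 1 + 3 + 14
1 + 2 + 2 + 14
1 + 1 + 4 + 13
1 + 2 + 3 + 13
2 + 2 + 2 + 13
1 + 1 + 5 + 12
1 + 2 + 4 + 12
1 + 3 + 3 + 12
2 + 2 + 3 + 12
1 + 1 + 6 + 11
…and 42 more, for 54 total.

54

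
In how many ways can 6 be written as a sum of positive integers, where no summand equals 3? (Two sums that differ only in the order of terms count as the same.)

Enumerating:
6
5,1
4,2
4,1,1
2,2,2
2,2,1,1
2,1,1,1,1
1,1,1,1,1,1
Counting gives 8.

8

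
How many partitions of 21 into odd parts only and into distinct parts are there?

The partitions of 21 that satisfy the conditions:
21
17+3+1
15+5+1
13+7+1
13+5+3
11+9+1
11+7+3
9+7+5

8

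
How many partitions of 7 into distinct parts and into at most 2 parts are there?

4

Listing the qualifying partitions of 7:
7
6, 1
5, 2
4, 3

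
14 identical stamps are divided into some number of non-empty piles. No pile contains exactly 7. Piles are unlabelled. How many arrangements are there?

120

Direct enumeration gives 120 partitions.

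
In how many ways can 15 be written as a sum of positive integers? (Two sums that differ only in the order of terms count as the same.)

A full systematic count gives 176.

176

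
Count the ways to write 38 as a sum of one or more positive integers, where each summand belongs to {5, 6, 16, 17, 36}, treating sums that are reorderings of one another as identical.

5

The partitions of 38 that satisfy the conditions:
17 + 16 + 5
17 + 6 + 5 + 5 + 5
16 + 16 + 6
16 + 6 + 6 + 5 + 5
6 + 6 + 6 + 5 + 5 + 5 + 5
That's 5 in total.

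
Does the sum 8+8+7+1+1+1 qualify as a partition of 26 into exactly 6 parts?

The parts sum to 26, and the condition 'there are exactly 6 summands' holds.

Yes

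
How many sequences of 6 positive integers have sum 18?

6188

Equivalently, choose which 5 of the 17 gaps become plus signs: C(17,5) = 6188.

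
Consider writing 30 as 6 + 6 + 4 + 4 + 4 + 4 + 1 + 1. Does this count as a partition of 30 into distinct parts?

No

The parts sum to 30, and the condition 'all summands are distinct' is violated.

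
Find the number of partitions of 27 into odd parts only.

There are 192 such partitions.

192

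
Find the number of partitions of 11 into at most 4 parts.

There are too many to list fully; the first 12 (by largest part) are:
11
1, 10
2, 9
1, 1, 9
3, 8
1, 2, 8
1, 1, 1, 8
4, 7
1, 3, 7
2, 2, 7
1, 1, 2, 7
5, 6
…and 15 more, for 27 total.

27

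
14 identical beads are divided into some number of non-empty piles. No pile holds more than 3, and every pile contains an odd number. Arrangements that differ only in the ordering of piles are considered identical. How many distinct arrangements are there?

5

Listing the qualifying partitions of 14:
3+3+3+3+1+1
3+3+3+1+1+1+1+1
3+3+1+1+1+1+1+1+1+1
3+1+1+1+1+1+1+1+1+1+1+1
1+1+1+1+1+1+1+1+1+1+1+1+1+1
That's 5 in total.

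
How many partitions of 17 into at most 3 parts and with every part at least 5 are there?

7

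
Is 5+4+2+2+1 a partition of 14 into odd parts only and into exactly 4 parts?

No

The parts sum to 14, and the condition 'every summand is odd' is violated.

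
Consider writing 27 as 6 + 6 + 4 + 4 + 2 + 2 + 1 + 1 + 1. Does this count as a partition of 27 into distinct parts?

No

The parts sum to 27, and the condition 'all summands are distinct' is violated.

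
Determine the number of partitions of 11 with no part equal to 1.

Listing the qualifying partitions of 11:
11
9+2
8+3
7+4
7+2+2
6+5
6+3+2
5+4+2
5+3+3
5+2+2+2
4+4+3
4+3+2+2
3+3+3+2
3+2+2+2+2
Counting gives 14.

14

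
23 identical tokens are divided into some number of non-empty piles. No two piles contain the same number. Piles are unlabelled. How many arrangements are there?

Counting exhaustively, 104 partitions satisfy the conditions.

104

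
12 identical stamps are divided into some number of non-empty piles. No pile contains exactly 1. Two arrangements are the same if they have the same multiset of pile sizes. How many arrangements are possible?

21

They are:
12
10,2
9,3
8,4
8,2,2
7,5
7,3,2
6,6
6,4,2
6,3,3
6,2,2,2
5,5,2
5,4,3
5,3,2,2
4,4,4
4,4,2,2
4,3,3,2
4,2,2,2,2
3,3,3,3
3,3,2,2,2
2,2,2,2,2,2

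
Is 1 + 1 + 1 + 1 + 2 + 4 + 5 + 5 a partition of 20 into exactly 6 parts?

No

The parts sum to 20, and the condition 'there are exactly 6 summands' is violated.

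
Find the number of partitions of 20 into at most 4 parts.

108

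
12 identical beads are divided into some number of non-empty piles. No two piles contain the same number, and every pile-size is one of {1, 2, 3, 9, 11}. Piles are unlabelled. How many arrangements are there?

The partitions of 12 that satisfy the conditions:
1+11
3+9
1+2+9

3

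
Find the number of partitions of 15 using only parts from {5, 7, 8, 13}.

They are:
8,7
5,5,5
That's 2 in total.

2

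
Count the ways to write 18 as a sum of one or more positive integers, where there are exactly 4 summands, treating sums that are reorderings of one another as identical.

47

There are too many to list fully; the first 12 (by largest part) are:
15,1,1,1
14,2,1,1
13,3,1,1
13,2,2,1
12,4,1,1
12,3,2,1
12,2,2,2
11,5,1,1
11,4,2,1
11,3,3,1
11,3,2,2
10,6,1,1
…and 35 more, for 47 total.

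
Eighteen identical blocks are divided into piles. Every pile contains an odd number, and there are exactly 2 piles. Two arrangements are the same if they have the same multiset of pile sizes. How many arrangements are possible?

5

The partitions of 18 that satisfy the conditions:
17,1
15,3
13,5
11,7
9,9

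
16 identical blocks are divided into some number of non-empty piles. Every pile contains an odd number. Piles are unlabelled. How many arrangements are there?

There are too many to list fully; the first 12 (by largest part) are:
15, 1
13, 3
13, 1, 1, 1
11, 5
11, 3, 1, 1
11, 1, 1, 1, 1, 1
9, 7
9, 5, 1, 1
9, 3, 3, 1
9, 3, 1, 1, 1, 1
9, 1, 1, 1, 1, 1, 1, 1
7, 7, 1, 1
…and 20 more, for 32 total.

32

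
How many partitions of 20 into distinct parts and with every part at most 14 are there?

There are too many to list fully; the first 12 (by largest part) are:
14,6
14,5,1
14,4,2
14,3,2,1
13,7
13,6,1
13,5,2
13,4,3
13,4,2,1
12,8
12,7,1
12,6,2
…and 42 more, for 54 total.

54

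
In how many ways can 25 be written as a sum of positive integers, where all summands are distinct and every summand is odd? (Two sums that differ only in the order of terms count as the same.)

12

The partitions of 25 that satisfy the conditions:
25
1,3,21
1,5,19
1,7,17
3,5,17
1,9,15
3,7,15
1,11,13
3,9,13
5,7,13
5,9,11
1,3,5,7,9
Counting gives 12.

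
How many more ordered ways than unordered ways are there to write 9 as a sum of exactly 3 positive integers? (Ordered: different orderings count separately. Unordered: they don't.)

Ordered (compositions into 3 parts): C(8,2) = 28.
Unordered (partitions into 3 parts): 7.
Difference: 28 − 7 = 21.

21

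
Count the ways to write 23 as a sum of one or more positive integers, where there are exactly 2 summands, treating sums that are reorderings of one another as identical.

The partitions of 23 that satisfy the conditions:
22+1
21+2
20+3
19+4
18+5
17+6
16+7
15+8
14+9
13+10
12+11

11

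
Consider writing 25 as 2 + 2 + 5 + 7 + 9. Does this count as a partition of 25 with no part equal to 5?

No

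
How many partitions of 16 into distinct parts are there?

32

There are too many to list fully; the first 12 (by largest part) are:
16
15 + 1
14 + 2
13 + 3
13 + 2 + 1
12 + 4
12 + 3 + 1
11 + 5
11 + 4 + 1
11 + 3 + 2
10 + 6
10 + 5 + 1
…and 20 more, for 32 total.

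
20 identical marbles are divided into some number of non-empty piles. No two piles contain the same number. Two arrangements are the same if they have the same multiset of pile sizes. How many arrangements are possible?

There are too many to list fully; the first 12 (by largest part) are:
20
19+1
18+2
17+3
17+2+1
16+4
16+3+1
15+5
15+4+1
15+3+2
14+6
14+5+1
…and 52 more, for 64 total.

64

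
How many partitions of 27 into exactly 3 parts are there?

A partial list (first 12 by largest part):
25,1,1
24,2,1
23,3,1
23,2,2
22,4,1
22,3,2
21,5,1
21,4,2
21,3,3
20,6,1
20,5,2
20,4,3
…and 49 more, for 61 total.

61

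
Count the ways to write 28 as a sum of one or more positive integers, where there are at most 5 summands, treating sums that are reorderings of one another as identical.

Systematic enumeration (by largest part, then next-largest, …) yields 540.

540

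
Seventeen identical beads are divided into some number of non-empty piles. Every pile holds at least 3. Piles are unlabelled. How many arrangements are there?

Enumerating:
17
3 + 14
4 + 13
5 + 12
6 + 11
3 + 3 + 11
7 + 10
3 + 4 + 10
8 + 9
3 + 5 + 9
4 + 4 + 9
3 + 6 + 8
4 + 5 + 8
3 + 3 + 3 + 8
3 + 7 + 7
4 + 6 + 7
5 + 5 + 7
3 + 3 + 4 + 7
5 + 6 + 6
3 + 3 + 5 + 6
3 + 4 + 4 + 6
3 + 4 + 5 + 5
4 + 4 + 4 + 5
3 + 3 + 3 + 3 + 5
3 + 3 + 3 + 4 + 4
That's 25 in total.

25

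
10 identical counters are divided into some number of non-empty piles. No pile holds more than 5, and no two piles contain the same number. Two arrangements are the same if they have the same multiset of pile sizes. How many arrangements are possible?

Listing the qualifying partitions of 10:
1 + 4 + 5
2 + 3 + 5
1 + 2 + 3 + 4

3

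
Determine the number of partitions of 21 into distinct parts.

Enumerating by decreasing first part gives 76 partitions in all.

76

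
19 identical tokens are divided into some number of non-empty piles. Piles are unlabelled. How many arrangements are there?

There are 490 such partitions.

490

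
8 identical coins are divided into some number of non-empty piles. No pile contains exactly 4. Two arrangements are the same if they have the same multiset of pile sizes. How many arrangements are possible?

17

Enumerating:
8
7 + 1
6 + 2
6 + 1 + 1
5 + 3
5 + 2 + 1
5 + 1 + 1 + 1
3 + 3 + 2
3 + 3 + 1 + 1
3 + 2 + 2 + 1
3 + 2 + 1 + 1 + 1
3 + 1 + 1 + 1 + 1 + 1
2 + 2 + 2 + 2
2 + 2 + 2 + 1 + 1
2 + 2 + 1 + 1 + 1 + 1
2 + 1 + 1 + 1 + 1 + 1 + 1
1 + 1 + 1 + 1 + 1 + 1 + 1 + 1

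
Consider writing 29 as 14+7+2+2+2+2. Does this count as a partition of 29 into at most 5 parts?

No

The parts sum to 29, and the condition 'there are at most 5 summands' is violated.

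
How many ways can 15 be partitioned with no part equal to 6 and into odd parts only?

27

A partial list (first 12 by largest part):
15
1, 1, 13
1, 3, 11
1, 1, 1, 1, 11
1, 5, 9
3, 3, 9
1, 1, 1, 3, 9
1, 1, 1, 1, 1, 1, 9
1, 7, 7
3, 5, 7
1, 1, 1, 5, 7
1, 1, 3, 3, 7
…and 15 more, for 27 total.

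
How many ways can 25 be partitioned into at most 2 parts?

They are:
25
1 + 24
2 + 23
3 + 22
4 + 21
5 + 20
6 + 19
7 + 18
8 + 17
9 + 16
10 + 15
11 + 14
12 + 13

13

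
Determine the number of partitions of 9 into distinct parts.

The partitions of 9 that satisfy the conditions:
9
8 + 1
7 + 2
6 + 3
6 + 2 + 1
5 + 4
5 + 3 + 1
4 + 3 + 2

8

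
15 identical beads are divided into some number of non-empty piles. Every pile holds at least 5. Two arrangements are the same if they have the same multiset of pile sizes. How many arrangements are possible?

Enumerating:
15
10, 5
9, 6
8, 7
5, 5, 5

5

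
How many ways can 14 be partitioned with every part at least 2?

There are too many to list fully; the first 12 (by largest part) are:
14
12+2
11+3
10+4
10+2+2
9+5
9+3+2
8+6
8+4+2
8+3+3
8+2+2+2
7+7
…and 22 more, for 34 total.

34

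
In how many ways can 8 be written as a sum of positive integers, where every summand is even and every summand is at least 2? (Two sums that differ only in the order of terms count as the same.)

5

Listing the qualifying partitions of 8:
8
6 + 2
4 + 4
4 + 2 + 2
2 + 2 + 2 + 2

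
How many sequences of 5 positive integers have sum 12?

Place 4 bars in the 11 internal gaps of a row of 12 dots: C(11,4) = 330.

330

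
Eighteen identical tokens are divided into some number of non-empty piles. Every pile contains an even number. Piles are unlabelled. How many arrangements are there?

30

There are too many to list fully; the first 12 (by largest part) are:
18
16 + 2
14 + 4
14 + 2 + 2
12 + 6
12 + 4 + 2
12 + 2 + 2 + 2
10 + 8
10 + 6 + 2
10 + 4 + 4
10 + 4 + 2 + 2
10 + 2 + 2 + 2 + 2
…and 18 more, for 30 total.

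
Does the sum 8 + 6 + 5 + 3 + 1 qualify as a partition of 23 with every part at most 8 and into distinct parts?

The parts sum to 23, and the condition 'no summand exceeds 8' holds; the condition 'all summands are distinct' holds.

Yes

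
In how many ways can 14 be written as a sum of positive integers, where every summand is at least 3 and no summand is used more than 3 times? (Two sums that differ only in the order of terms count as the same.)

13

Enumerating:
14
3,11
4,10
5,9
6,8
3,3,8
7,7
3,4,7
3,5,6
4,4,6
4,5,5
3,3,3,5
3,3,4,4
That's 13 in total.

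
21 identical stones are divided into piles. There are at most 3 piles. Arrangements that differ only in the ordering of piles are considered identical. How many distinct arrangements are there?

48

A partial list (first 12 by largest part):
21
20 + 1
19 + 2
19 + 1 + 1
18 + 3
18 + 2 + 1
17 + 4
17 + 3 + 1
17 + 2 + 2
16 + 5
16 + 4 + 1
16 + 3 + 2
…and 36 more, for 48 total.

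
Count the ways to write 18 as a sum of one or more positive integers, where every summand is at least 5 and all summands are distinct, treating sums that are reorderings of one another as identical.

The partitions of 18 that satisfy the conditions:
18
13+5
12+6
11+7
10+8
7+6+5
Counting gives 6.

6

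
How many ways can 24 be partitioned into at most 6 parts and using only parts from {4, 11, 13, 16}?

3

The partitions of 24 that satisfy the conditions:
16 + 4 + 4
13 + 11
4 + 4 + 4 + 4 + 4 + 4
Counting gives 3.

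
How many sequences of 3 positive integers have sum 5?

A composition of 5 into 3 positive parts is chosen by placing 2 dividers among the 4 gaps between 5 units: C(4,2) = 6.

6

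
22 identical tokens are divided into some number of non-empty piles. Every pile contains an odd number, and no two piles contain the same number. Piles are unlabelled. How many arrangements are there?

8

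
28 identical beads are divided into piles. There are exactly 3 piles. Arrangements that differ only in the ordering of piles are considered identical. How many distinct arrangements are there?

65

There are too many to list fully; the first 12 (by largest part) are:
26, 1, 1
25, 2, 1
24, 3, 1
24, 2, 2
23, 4, 1
23, 3, 2
22, 5, 1
22, 4, 2
22, 3, 3
21, 6, 1
21, 5, 2
21, 4, 3
…and 53 more, for 65 total.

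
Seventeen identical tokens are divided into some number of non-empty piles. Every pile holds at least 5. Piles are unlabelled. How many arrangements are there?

They are:
17
5,12
6,11
7,10
8,9
5,5,7
5,6,6

7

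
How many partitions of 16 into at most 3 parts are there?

There are too many to list fully; the first 12 (by largest part) are:
16
15 + 1
14 + 2
14 + 1 + 1
13 + 3
13 + 2 + 1
12 + 4
12 + 3 + 1
12 + 2 + 2
11 + 5
11 + 4 + 1
11 + 3 + 2
…and 18 more, for 30 total.

30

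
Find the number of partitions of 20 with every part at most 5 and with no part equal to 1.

28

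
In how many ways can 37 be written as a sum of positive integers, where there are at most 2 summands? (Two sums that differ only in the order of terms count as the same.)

19

Listing the qualifying partitions of 37:
37
1, 36
2, 35
3, 34
4, 33
5, 32
6, 31
7, 30
8, 29
9, 28
10, 27
11, 26
12, 25
13, 24
14, 23
15, 22
16, 21
17, 20
18, 19
That's 19 in total.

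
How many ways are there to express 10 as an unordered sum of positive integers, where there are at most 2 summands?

The partitions of 10 that satisfy the conditions:
10
9 + 1
8 + 2
7 + 3
6 + 4
5 + 5

6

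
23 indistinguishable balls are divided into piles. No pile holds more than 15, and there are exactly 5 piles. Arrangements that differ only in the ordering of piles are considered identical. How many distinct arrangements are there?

Direct enumeration gives 134 partitions.

134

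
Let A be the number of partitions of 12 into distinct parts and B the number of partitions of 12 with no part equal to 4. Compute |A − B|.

40

Partitions of 12 into distinct parts: 15.
Partitions of 12 with no part equal to 4: 55.
|15 − 55| = 40.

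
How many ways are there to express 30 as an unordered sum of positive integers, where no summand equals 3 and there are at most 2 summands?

Listing the qualifying partitions of 30:
30
29, 1
28, 2
26, 4
25, 5
24, 6
23, 7
22, 8
21, 9
20, 10
19, 11
18, 12
17, 13
16, 14
15, 15
Counting gives 15.

15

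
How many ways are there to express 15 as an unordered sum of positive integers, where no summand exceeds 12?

172

A full systematic count gives 172.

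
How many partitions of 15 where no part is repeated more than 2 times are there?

There are too many to list fully; the first 12 (by largest part) are:
15
14,1
13,2
13,1,1
12,3
12,2,1
11,4
11,3,1
11,2,2
11,2,1,1
10,5
10,4,1
…and 58 more, for 70 total.

70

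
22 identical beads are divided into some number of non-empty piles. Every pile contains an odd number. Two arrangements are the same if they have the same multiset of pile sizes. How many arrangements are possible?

Enumerating by decreasing first part gives 89 partitions in all.

89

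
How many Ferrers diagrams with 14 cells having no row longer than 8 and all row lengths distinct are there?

12

Enumerating:
8+6
8+5+1
8+4+2
8+3+2+1
7+6+1
7+5+2
7+4+3
7+4+2+1
6+5+3
6+5+2+1
6+4+3+1
5+4+3+2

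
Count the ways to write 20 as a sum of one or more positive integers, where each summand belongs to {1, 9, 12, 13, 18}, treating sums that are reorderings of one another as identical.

Listing the qualifying partitions of 20:
18+1+1
13+1+1+1+1+1+1+1
12+1+1+1+1+1+1+1+1
9+9+1+1
9+1+1+1+1+1+1+1+1+1+1+1
1+1+1+1+1+1+1+1+1+1+1+1+1+1+1+1+1+1+1+1
That's 6 in total.

6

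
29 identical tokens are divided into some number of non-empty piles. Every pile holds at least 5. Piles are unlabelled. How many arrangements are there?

A partial list (first 12 by largest part):
29
5 + 24
6 + 23
7 + 22
8 + 21
9 + 20
10 + 19
5 + 5 + 19
11 + 18
5 + 6 + 18
12 + 17
5 + 7 + 17
…and 46 more, for 58 total.

58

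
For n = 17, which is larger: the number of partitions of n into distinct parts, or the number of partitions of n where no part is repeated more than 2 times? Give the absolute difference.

Partitions of 17 into distinct parts: 38.
Partitions of 17 where no part is repeated more than 2 times: 108.
|38 − 108| = 70.

70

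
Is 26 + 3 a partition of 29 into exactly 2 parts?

Yes

The parts sum to 29, and the condition 'there are exactly 2 summands' holds.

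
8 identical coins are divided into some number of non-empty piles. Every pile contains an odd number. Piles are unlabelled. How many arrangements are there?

Enumerating:
7,1
5,3
5,1,1,1
3,3,1,1
3,1,1,1,1,1
1,1,1,1,1,1,1,1

6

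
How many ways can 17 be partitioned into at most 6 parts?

Counting exhaustively, 163 partitions satisfy the conditions.

163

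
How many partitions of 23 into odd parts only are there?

There are 104 such partitions.

104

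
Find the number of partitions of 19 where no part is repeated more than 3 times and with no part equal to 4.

A full systematic count gives 156.

156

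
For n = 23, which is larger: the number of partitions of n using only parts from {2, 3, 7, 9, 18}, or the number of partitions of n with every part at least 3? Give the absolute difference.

Partitions of 23 using only parts from {2, 3, 7, 9, 18}: 17.
Partitions of 23 with every part at least 3: 88.
|17 − 88| = 71.

71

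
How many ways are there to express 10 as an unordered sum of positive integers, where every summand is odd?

10

Enumerating:
9,1
7,3
7,1,1,1
5,5
5,3,1,1
5,1,1,1,1,1
3,3,3,1
3,3,1,1,1,1
3,1,1,1,1,1,1,1
1,1,1,1,1,1,1,1,1,1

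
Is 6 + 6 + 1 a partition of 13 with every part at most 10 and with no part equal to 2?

Yes

The parts sum to 13, and the condition 'no summand exceeds 10' holds; the condition 'no summand equals 2' holds.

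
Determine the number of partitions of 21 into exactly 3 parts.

There are too many to list fully; the first 12 (by largest part) are:
19 + 1 + 1
18 + 2 + 1
17 + 3 + 1
17 + 2 + 2
16 + 4 + 1
16 + 3 + 2
15 + 5 + 1
15 + 4 + 2
15 + 3 + 3
14 + 6 + 1
14 + 5 + 2
14 + 4 + 3
…and 25 more, for 37 total.

37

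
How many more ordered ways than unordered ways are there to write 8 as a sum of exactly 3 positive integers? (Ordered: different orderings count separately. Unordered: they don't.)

16

Compositions: C(7,2) = 21.
Unordered (partitions into 3 parts): 5.
Difference: 21 − 5 = 16.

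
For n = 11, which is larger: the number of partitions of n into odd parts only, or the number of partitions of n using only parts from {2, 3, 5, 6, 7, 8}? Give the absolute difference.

4

Partitions of 11 into odd parts only: 12.
Partitions of 11 using only parts from {2, 3, 5, 6, 7, 8}: 8.
|12 − 8| = 4.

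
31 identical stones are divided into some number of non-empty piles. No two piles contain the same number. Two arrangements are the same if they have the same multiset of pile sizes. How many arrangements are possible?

340

A full systematic count gives 340.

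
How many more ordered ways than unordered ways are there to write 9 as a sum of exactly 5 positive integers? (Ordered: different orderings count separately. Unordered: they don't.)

65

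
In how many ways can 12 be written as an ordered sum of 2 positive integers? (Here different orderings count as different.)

A composition of 12 into 2 positive parts is chosen by placing 1 dividers among the 11 gaps between 12 units: C(11,1) = 11.

11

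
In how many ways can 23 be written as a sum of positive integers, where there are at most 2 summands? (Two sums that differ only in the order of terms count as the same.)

12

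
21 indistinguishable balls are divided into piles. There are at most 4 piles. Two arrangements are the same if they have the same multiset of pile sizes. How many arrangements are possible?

Counting exhaustively, 120 partitions satisfy the conditions.

120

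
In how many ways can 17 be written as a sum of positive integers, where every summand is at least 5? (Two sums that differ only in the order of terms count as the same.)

7

Enumerating:
17
12+5
11+6
10+7
9+8
7+5+5
6+6+5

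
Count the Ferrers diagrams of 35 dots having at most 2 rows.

18

Enumerating:
35
1+34
2+33
3+32
4+31
5+30
6+29
7+28
8+27
9+26
10+25
11+24
12+23
13+22
14+21
15+20
16+19
17+18
That's 18 in total.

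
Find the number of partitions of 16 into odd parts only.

32

A partial list (first 12 by largest part):
15, 1
13, 3
13, 1, 1, 1
11, 5
11, 3, 1, 1
11, 1, 1, 1, 1, 1
9, 7
9, 5, 1, 1
9, 3, 3, 1
9, 3, 1, 1, 1, 1
9, 1, 1, 1, 1, 1, 1, 1
7, 7, 1, 1
…and 20 more, for 32 total.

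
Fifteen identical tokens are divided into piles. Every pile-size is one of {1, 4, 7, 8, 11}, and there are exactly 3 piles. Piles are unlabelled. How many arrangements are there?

They are:
7, 7, 1
7, 4, 4

2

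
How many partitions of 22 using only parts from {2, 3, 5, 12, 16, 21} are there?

Enumerating:
16, 3, 3
16, 2, 2, 2
12, 5, 5
12, 5, 3, 2
12, 3, 3, 2, 2
12, 2, 2, 2, 2, 2
5, 5, 5, 5, 2
5, 5, 5, 3, 2, 2
5, 5, 3, 3, 3, 3
5, 5, 3, 3, 2, 2, 2
5, 5, 2, 2, 2, 2, 2, 2
5, 3, 3, 3, 3, 3, 2
5, 3, 3, 3, 2, 2, 2, 2
5, 3, 2, 2, 2, 2, 2, 2, 2
3, 3, 3, 3, 3, 3, 2, 2
3, 3, 3, 3, 2, 2, 2, 2, 2
3, 3, 2, 2, 2, 2, 2, 2, 2, 2
2, 2, 2, 2, 2, 2, 2, 2, 2, 2, 2
Counting gives 18.

18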